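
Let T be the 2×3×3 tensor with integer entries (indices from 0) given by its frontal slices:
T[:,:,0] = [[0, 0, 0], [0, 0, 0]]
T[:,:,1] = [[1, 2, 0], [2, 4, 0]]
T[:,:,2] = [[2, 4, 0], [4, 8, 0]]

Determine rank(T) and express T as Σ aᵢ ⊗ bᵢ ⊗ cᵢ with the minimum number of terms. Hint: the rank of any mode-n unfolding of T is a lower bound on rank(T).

rank(T) = 1

Lower bound: T ≠ 0 (e.g. T[0,0,1] = 1), so rank(T) ≥ 1.
Upper bound: if T = a ⊗ b ⊗ c then every fibre of T is a multiple of the corresponding factor, so read the factors off the fibres through the nonzero entry T[0,0,1] = 1.
The mode-1 fibre T[:,0,1] = [1, 2] gives a = [1, 2] (primitive direction); the mode-2 fibre T[0,:,1] = [1, 2, 0] gives b = [1, 2, 0]; then c[k] = T[0,0,k] / (a[0]·b[0]) = [0, 1, 2] / 1 = [0, 1, 2].
Expanding [1, 2] ⊗ [1, 2, 0] ⊗ [0, 1, 2] reproduces all 18 entries of T, so T = [1, 2] ⊗ [1, 2, 0] ⊗ [0, 1, 2] and rank(T) ≤ 1.
These bounds meet, so rank(T) = 1.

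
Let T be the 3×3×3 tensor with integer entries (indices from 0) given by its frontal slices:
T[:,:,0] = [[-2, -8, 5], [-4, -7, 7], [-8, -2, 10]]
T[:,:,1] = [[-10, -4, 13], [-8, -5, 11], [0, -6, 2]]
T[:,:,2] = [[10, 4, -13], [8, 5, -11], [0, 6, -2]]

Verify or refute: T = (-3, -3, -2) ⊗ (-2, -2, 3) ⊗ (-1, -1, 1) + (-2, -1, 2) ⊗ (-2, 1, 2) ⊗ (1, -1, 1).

Yes

Reconstruct entrywise from the claimed factors. For example, T[0,0,0] = -2 and Σₗ aₗ[0]bₗ[0]cₗ[0] = (-3)·(-2)·(-1) + (-2)·(-2)·(1) = -2; checking all 27 entries, every one matches. The claim holds.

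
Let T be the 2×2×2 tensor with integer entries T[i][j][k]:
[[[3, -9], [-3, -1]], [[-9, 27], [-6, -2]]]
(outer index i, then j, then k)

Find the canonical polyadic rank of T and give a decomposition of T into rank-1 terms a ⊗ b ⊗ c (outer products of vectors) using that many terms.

Lower bound: the mode-3 unfolding of T (rows indexed by k, columns by (i,j) = (0,0), (0,1), (1,0), (1,1)) is [[3, -3, -9, -6], [-9, -1, 27, -2]].
There the 2×2 minor on rows k ∈ {0, 1}, columns (i,j) ∈ {(0,0), (0,1)} is det [[3, -3], [-9, -1]] = -30 ≠ 0, so this unfolding has rank ≥ 2; CP rank is at least every unfolding rank, so rank(T) ≥ 2. (Flattening ranks never certify an upper bound on CP rank; for that we must actually write T with 2 rank-1 terms.)
Upper bound — finding two terms. Write S_k = T[:,:,k] for the frontal slices: S₀ = [[3, -3], [-9, -6]], S₁ = [[-9, -1], [27, -2]].
If T = a₁ ⊗ b₁ ⊗ c₁ + a₂ ⊗ b₂ ⊗ c₂ then each S_k = c₁[k]·a₁b₁ᵀ + c₂[k]·a₂b₂ᵀ. S₀ and S₁ are linearly independent, so a₁b₁ᵀ and a₂b₂ᵀ must span the same plane of matrices: they are the rank-1 matrices of the form x·S₀ + y·S₁.
det(x·S₀ + y·S₁) is −45·x² + 120·xy + 45·y² = (-15)·(x − 3·y)(3·x + y), vanishing at (x:y) = (3:1) and (1:-3).
M₁ = 3·S₀ + S₁ = [[0, -10], [0, -20]] = (-10)·[1, 2][0, 1]ᵀ and M₂ = S₀ − 3·S₁ = [[30, 0], [-90, 0]] = 30·[1, -3][1, 0]ᵀ, so take a₁ = [1, 2], b₁ = [0, 1], a₂ = [1, -3], b₂ = [1, 0].
Each slice is an integer combination of E₁ = a₁b₁ᵀ and E₂ = a₂b₂ᵀ: S₀ = −3·E₁ + 3·E₂, S₁ = −E₁ − 9·E₂; reading off coefficients, c₁ = [-3, -1] and c₂ = [3, -9].
Hence T = [1, 2] ⊗ [0, 1] ⊗ [-3, -1] + [1, -3] ⊗ [1, 0] ⊗ [3, -9], so rank(T) ≤ 2.
These bounds meet, so rank(T) = 2.

rank(T) = 2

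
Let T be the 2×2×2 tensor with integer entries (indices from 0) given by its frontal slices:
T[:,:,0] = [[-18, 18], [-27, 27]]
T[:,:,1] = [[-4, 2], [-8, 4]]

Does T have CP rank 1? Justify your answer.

The mode-2 unfolding of T (rows indexed by j, columns by (i,k) = (0,0), (0,1), (1,0), (1,1)) is [[-18, -4, -27, -8], [18, 2, 27, 4]].
There the 2×2 minor on rows j ∈ {0, 1}, columns (i,k) ∈ {(0,0), (0,1)} is det [[-18, -4], [18, 2]] = 36 ≠ 0, so this unfolding has rank ≥ 2; CP rank is at least every unfolding rank, so rank(T) ≥ 2.
In particular rank(T) ≥ 2 > 1, so T is not rank-1.

No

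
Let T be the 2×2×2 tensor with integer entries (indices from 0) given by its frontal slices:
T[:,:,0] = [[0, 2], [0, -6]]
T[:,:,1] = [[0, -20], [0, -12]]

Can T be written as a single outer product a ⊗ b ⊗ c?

No

The mode-3 unfolding of T (rows indexed by k, columns by (i,j) = (0,0), (0,1), (1,0), (1,1)) is [[0, 2, 0, -6], [0, -20, 0, -12]].
There the 2×2 minor on rows k ∈ {0, 1}, columns (i,j) ∈ {(0,1), (1,1)} is det [[2, -6], [-20, -12]] = -144 ≠ 0, so this unfolding has rank ≥ 2; CP rank is at least every unfolding rank, so rank(T) ≥ 2.
In particular rank(T) ≥ 2 > 1, so T is not rank-1.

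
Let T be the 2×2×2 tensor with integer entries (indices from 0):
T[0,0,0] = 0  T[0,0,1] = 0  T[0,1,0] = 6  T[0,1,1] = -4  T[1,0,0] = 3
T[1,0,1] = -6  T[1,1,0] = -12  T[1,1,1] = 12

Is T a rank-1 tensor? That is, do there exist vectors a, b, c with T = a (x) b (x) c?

The mode-3 unfolding of T (rows indexed by k, columns by (i,j) = (0,0), (0,1), (1,0), (1,1)) is [[0, 6, 3, -12], [0, -4, -6, 12]].
There the 2×2 minor on rows k ∈ {0, 1}, columns (i,j) ∈ {(0,1), (1,0)} is det [[6, 3], [-4, -6]] = -24 ≠ 0, so this unfolding has rank ≥ 2; CP rank is at least every unfolding rank, so rank(T) ≥ 2.
In particular rank(T) ≥ 2 > 1, so T is not rank-1.

No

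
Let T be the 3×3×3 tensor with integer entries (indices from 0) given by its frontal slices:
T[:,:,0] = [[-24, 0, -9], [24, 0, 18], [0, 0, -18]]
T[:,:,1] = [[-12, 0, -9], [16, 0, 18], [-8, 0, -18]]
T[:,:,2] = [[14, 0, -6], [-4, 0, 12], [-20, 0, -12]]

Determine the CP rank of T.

2

Lower bound: the mode-2 unfolding of T (rows indexed by j, columns by (i,k) = (0,0), (0,1), (0,2), (1,0), (1,1), (1,2), (2,0), (2,1), (2,2)) is [[-24, -12, 14, 24, 16, -4, 0, -8, -20], [0, 0, 0, 0, 0, 0, 0, 0, 0], [-9, -9, -6, 18, 18, 12, -18, -18, -12]].
There the 2×2 minor on rows j ∈ {0, 2}, columns (i,k) ∈ {(0,0), (0,1)} is det [[-24, -12], [-9, -9]] = 108 ≠ 0, so this unfolding has rank ≥ 2; CP rank is at least every unfolding rank, so rank(T) ≥ 2. (Flattening ranks never certify an upper bound on CP rank; for that we must actually write T with 2 rank-1 terms.)
Upper bound — finding two terms. Write S_k = T[:,:,k] for the frontal slices: S₀ = [[-24, 0, -9], [24, 0, 18], [0, 0, -18]], S₁ = [[-12, 0, -9], [16, 0, 18], [-8, 0, -18]], S₂ = [[14, 0, -6], [-4, 0, 12], [-20, 0, -12]].
If T = a₁ (x) b₁ (x) c₁ + a₂ (x) b₂ (x) c₂ then each S_k = c₁[k]·a₁b₁ᵀ + c₂[k]·a₂b₂ᵀ. S₀ and S₁ are linearly independent, so a₁b₁ᵀ and a₂b₂ᵀ must span the same plane of matrices: they are the rank-1 matrices of the form x·S₀ + y·S₁.
The 2×2 minor of x·S₀ + y·S₁ on rows {0,1}, columns {0,2} is −216·x² − 288·xy − 72·y² = (-72)·(x + y)(3·x + y), vanishing at (x:y) = (1:-1) and (1:-3).
M₁ = S₀ − S₁ = [[-12, 0, 0], [8, 0, 0], [8, 0, 0]] = (-4)·[3, -2, -2][1, 0, 0]ᵀ and M₂ = S₀ − 3·S₁ = [[12, 0, 18], [-24, 0, -36], [24, 0, 36]] = 6·[1, -2, 2][2, 0, 3]ᵀ, so take a₁ = [3, -2, -2], b₁ = [1, 0, 0], a₂ = [1, -2, 2], b₂ = [2, 0, 3].
Each slice is an integer combination of E₁ = a₁b₁ᵀ and E₂ = a₂b₂ᵀ: S₀ = −6·E₁ − 3·E₂, S₁ = −2·E₁ − 3·E₂, S₂ = 6·E₁ − 2·E₂; reading off coefficients, c₁ = [-6, -2, 6] and c₂ = [-3, -3, -2].
Hence T = [3, -2, -2] (x) [1, 0, 0] (x) [-6, -2, 6] + [1, -2, 2] (x) [2, 0, 3] (x) [-3, -3, -2], so rank(T) ≤ 2.
These bounds meet, so rank(T) = 2.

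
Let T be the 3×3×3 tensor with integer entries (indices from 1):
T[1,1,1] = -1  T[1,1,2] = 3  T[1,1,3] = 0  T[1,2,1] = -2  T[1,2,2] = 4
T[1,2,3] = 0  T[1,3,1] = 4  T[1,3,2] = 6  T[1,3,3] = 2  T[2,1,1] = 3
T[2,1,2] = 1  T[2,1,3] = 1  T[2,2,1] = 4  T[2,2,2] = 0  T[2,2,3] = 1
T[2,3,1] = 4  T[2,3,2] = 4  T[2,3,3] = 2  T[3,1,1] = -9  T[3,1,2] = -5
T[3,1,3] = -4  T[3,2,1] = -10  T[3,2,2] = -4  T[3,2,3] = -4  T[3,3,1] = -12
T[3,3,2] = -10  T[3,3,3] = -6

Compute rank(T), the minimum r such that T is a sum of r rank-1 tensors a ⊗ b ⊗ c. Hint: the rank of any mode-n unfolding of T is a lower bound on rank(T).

Lower bound: the mode-3 unfolding of T (rows indexed by k, columns by (i,j) = (1,1), (1,2), (1,3), (2,1), (2,2), (2,3), (3,1), (3,2), (3,3)) is [[-1, -2, 4, 3, 4, 4, -9, -10, -12], [3, 4, 6, 1, 0, 4, -5, -4, -10], [0, 0, 2, 1, 1, 2, -4, -4, -6]].
There the 3×3 minor on rows k ∈ {1, 2, 3}, columns (i,j) ∈ {(1,1), (1,2), (1,3)} is det [[-1, -2, 4], [3, 4, 6], [0, 0, 2]] = 4 ≠ 0, so this unfolding has rank ≥ 3; CP rank is at least every unfolding rank, so rank(T) ≥ 3. (Flattening ranks never certify an upper bound on CP rank; for that we must actually write T with 3 rank-1 terms.)
Upper bound: T is a sum of 3 rank-1 terms, T = [1, -1, 1] ⊗ [1, 2, 0] ⊗ [-1, 1, 0] + [1, 0, 1] ⊗ [1, 1, 1] ⊗ [-4, -2, -2] + [2, 1, -2] ⊗ [1, 1, 2] ⊗ [2, 2, 1] (written with every a and b primitive with positive leading entry and the scale carried by c; CP decompositions are not unique, and this one is verified by expanding entrywise), so rank(T) ≤ 3.
These bounds meet, so rank(T) = 3.

3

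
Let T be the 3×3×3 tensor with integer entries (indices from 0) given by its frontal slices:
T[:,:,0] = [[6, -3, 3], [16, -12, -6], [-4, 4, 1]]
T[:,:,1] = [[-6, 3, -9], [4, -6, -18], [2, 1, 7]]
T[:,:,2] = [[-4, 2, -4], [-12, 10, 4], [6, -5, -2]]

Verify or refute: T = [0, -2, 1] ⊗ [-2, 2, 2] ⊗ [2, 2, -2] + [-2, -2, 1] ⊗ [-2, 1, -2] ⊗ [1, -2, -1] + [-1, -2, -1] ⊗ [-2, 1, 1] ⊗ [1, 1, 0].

Yes

Reconstruct entrywise from the claimed factors. For example, T[2,0,1] = 2 and Σₗ aₗ[2]bₗ[0]cₗ[1] = (1)·(-2)·(2) + (1)·(-2)·(-2) + (-1)·(-2)·(1) = 2; checking all 27 entries, every one matches. The claim holds.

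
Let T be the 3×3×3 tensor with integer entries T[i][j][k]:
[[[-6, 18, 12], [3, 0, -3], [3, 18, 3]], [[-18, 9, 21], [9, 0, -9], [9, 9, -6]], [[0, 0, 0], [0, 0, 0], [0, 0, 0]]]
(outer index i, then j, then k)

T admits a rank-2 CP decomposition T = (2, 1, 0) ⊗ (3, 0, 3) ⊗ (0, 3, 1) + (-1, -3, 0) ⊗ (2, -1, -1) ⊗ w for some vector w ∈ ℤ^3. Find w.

w = (3, 0, -3)

Subtract the known terms from T to get the rank-1 residual R = (-1, -3, 0) ⊗ (2, -1, -1) ⊗ w, so R[i,j,k] = a[i]·b[j]·w[k]. Pick indices with nonzero a[0]·b[0] = (-1)·(2) = -2. Only the fibre through (0,0,·) is needed: R[0,0,:] = T[0,0,:] − Σₗ aₗ[0]bₗ[0]cₗ = [-6, 18, 12] − (2)·(3)·(0, 3, 1) = [-6, 0, 6]. Then w[k] = R[0,0,k] / -2 for each k, giving w = [-6, 0, 6] / -2 = (3, 0, -3).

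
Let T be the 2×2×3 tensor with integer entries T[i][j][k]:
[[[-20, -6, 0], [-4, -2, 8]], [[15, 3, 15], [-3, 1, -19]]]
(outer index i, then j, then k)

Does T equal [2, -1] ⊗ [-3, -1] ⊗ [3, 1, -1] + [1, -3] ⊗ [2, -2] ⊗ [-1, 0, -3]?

Reconstruct entrywise from the claimed factors. For example, T[1,1,1] = 1 and Σₗ aₗ[1]bₗ[1]cₗ[1] = (-1)·(-1)·(1) + (-3)·(-2)·(0) = 1; checking all 12 entries, every one matches. The claim holds.

Yes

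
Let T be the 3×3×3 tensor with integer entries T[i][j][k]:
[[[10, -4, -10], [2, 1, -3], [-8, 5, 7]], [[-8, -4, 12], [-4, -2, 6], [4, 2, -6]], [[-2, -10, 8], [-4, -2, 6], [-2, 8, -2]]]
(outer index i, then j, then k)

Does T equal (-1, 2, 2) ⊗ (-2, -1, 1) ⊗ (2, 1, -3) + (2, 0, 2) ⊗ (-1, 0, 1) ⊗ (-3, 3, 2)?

Yes

Reconstruct entrywise from the claimed factors. For example, T[1,0,1] = -4 and Σₗ aₗ[1]bₗ[0]cₗ[1] = (2)·(-2)·(1) + (0)·(-1)·(3) = -4; checking all 27 entries, every one matches. The claim holds.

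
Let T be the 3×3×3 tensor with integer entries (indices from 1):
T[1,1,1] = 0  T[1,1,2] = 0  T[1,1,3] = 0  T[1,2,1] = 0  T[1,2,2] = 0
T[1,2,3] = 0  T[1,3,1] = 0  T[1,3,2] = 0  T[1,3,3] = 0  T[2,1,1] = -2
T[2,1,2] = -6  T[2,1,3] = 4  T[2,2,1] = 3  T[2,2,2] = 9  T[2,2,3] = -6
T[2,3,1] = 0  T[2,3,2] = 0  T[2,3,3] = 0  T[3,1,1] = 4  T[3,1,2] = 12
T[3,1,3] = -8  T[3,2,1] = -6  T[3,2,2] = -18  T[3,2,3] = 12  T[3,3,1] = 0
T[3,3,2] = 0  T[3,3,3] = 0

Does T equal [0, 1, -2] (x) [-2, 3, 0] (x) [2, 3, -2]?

Reconstruct entry (2,1,1) from the claimed factors: Σₗ aₗ[2]bₗ[1]cₗ[1] = (1)·(-2)·(2) = -4, but T[2,1,1] = -2. The claim is false.

No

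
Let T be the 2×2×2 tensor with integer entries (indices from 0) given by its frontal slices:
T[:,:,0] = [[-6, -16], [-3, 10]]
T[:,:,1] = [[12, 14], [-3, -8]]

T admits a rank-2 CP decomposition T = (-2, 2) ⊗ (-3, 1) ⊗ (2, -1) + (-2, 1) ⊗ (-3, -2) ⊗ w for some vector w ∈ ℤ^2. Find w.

Subtract the known terms from T to get the rank-1 residual R = (-2, 1) ⊗ (-3, -2) ⊗ w, so R[i,j,k] = a[i]·b[j]·w[k]. Pick indices with nonzero a[0]·b[0] = (-2)·(-3) = 6. Only the fibre through (0,0,·) is needed: R[0,0,:] = T[0,0,:] − Σₗ aₗ[0]bₗ[0]cₗ = [-6, 12] − (-2)·(-3)·(2, -1) = [-18, 18]. Then w[k] = R[0,0,k] / 6 for each k, giving w = [-18, 18] / 6 = (-3, 3).

w = (-3, 3)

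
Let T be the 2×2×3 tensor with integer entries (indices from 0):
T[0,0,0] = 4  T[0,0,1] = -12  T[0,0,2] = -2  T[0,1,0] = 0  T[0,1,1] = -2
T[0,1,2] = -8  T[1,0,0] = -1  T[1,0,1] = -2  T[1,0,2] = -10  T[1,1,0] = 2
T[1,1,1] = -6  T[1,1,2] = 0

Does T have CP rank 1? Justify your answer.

The mode-3 unfolding of T (rows indexed by k, columns by (i,j) = (0,0), (0,1), (1,0), (1,1)) is [[4, 0, -1, 2], [-12, -2, -2, -6], [-2, -8, -10, 0]].
There the 3×3 minor on rows k ∈ {0, 1, 2}, columns (i,j) ∈ {(0,0), (0,1), (1,0)} is det [[4, 0, -1], [-12, -2, -2], [-2, -8, -10]] = -76 ≠ 0, so this unfolding has rank ≥ 3; CP rank is at least every unfolding rank, so rank(T) ≥ 3.
In particular rank(T) ≥ 3 > 1, so T is not rank-1.

No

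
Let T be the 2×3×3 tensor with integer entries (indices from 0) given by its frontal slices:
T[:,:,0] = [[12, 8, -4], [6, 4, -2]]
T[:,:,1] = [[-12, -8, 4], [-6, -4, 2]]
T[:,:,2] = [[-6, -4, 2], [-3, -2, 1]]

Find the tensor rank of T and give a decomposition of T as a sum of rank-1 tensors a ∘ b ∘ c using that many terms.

Lower bound: T ≠ 0 (e.g. T[0,0,0] = 12), so rank(T) ≥ 1.
Upper bound: the mode-1 fibre T[:,0,0] = [12, 6] gives a = (2, 1) (primitive direction); the mode-2 fibre T[0,:,0] = [12, 8, -4] gives b = (3, 2, -1); then c[k] = T[0,0,k] / (a[0]·b[0]) = [12, -12, -6] / 6 = (2, -2, -1).
Expanding (2, 1) ∘ (3, 2, -1) ∘ (2, -2, -1) reproduces all 18 entries of T, so T = (2, 1) ∘ (3, 2, -1) ∘ (2, -2, -1) and rank(T) ≤ 1.
These bounds meet, so rank(T) = 1.

rank(T) = 1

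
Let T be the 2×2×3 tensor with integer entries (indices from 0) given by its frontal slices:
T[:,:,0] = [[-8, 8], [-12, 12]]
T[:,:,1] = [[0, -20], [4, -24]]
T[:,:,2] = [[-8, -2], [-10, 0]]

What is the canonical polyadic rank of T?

Lower bound: the mode-3 unfolding of T (rows indexed by k, columns by (i,j) = (0,0), (0,1), (1,0), (1,1)) is [[-8, 8, -12, 12], [0, -20, 4, -24], [-8, -2, -10, 0]].
There the 2×2 minor on rows k ∈ {0, 1}, columns (i,j) ∈ {(0,0), (0,1)} is det [[-8, 8], [0, -20]] = 160 ≠ 0, so this unfolding has rank ≥ 2; CP rank is at least every unfolding rank, so rank(T) ≥ 2. (Flattening ranks never certify an upper bound on CP rank; for that we must actually write T with 2 rank-1 terms.)
Upper bound — finding two terms. Write S_k = T[:,:,k] for the frontal slices: S₀ = [[-8, 8], [-12, 12]], S₁ = [[0, -20], [4, -24]], S₂ = [[-8, -2], [-10, 0]].
If T = a₁ ⊗ b₁ ⊗ c₁ + a₂ ⊗ b₂ ⊗ c₂ then each S_k = c₁[k]·a₁b₁ᵀ + c₂[k]·a₂b₂ᵀ. S₀ and S₁ are linearly independent, so a₁b₁ᵀ and a₂b₂ᵀ must span the same plane of matrices: they are the rank-1 matrices of the form x·S₀ + y·S₁.
det(x·S₀ + y·S₁) is −80·xy + 80·y² = (-80)·(x − y)(y), vanishing at (x:y) = (1:1) and (1:0).
M₁ = S₀ + S₁ = [[-8, -12], [-8, -12]] = (-4)·[1, 1][2, 3]ᵀ and M₂ = S₀ = [[-8, 8], [-12, 12]] = (-4)·[2, 3][1, -1]ᵀ, so take a₁ = [1, 1], b₁ = [2, 3], a₂ = [2, 3], b₂ = [1, -1].
Each slice is an integer combination of E₁ = a₁b₁ᵀ and E₂ = a₂b₂ᵀ: S₀ = −4·E₂, S₁ = −4·E₁ + 4·E₂, S₂ = −2·E₁ − 2·E₂; reading off coefficients, c₁ = [0, -4, -2] and c₂ = [-4, 4, -2].
Hence T = [1, 1] ⊗ [2, 3] ⊗ [0, -4, -2] + [2, 3] ⊗ [1, -1] ⊗ [-4, 4, -2], so rank(T) ≤ 2.
These bounds meet, so rank(T) = 2.

2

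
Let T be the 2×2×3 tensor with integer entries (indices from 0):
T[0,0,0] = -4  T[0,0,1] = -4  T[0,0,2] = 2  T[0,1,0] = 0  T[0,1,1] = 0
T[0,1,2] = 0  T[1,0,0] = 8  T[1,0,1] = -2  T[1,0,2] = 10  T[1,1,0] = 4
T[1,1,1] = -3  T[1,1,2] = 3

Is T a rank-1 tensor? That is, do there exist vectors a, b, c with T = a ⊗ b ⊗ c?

The mode-3 unfolding of T (rows indexed by k, columns by (i,j) = (0,0), (0,1), (1,0), (1,1)) is [[-4, 0, 8, 4], [-4, 0, -2, -3], [2, 0, 10, 3]].
There the 3×3 minor on rows k ∈ {0, 1, 2}, columns (i,j) ∈ {(0,0), (1,0), (1,1)} is det [[-4, 8, 4], [-4, -2, -3], [2, 10, 3]] = -192 ≠ 0, so this unfolding has rank ≥ 3; CP rank is at least every unfolding rank, so rank(T) ≥ 3.
In particular rank(T) ≥ 3 > 1, so T is not rank-1.

No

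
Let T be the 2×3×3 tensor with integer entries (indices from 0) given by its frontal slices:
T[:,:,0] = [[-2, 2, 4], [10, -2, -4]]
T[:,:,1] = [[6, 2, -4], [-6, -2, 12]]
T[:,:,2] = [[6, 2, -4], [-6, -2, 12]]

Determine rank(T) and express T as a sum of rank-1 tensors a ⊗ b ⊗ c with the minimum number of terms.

rank(T) = 3

Lower bound: in the mode-2 unfolding of T (rows indexed by j, columns by (i,k)) the 3×3 minor on rows j ∈ {0, 1, 2}, columns (i,k) ∈ {(0,0), (0,1), (1,0)} is det [[-2, 6, 10], [2, 2, -2], [4, -4, -4]] = -128 ≠ 0, so that unfolding has rank ≥ 3 and hence rank(T) ≥ 3 (CP rank is at least every unfolding rank, though it can be larger).
Upper bound: T is a sum of 3 rank-1 terms, T = (0, 1) ⊗ (1, -1, 2) ⊗ (2, 2, 2) + (1, -2) ⊗ (1, 0, -1) ⊗ (-4, 4, 4) + (1, 0) ⊗ (1, 1, 0) ⊗ (2, 2, 2) (written with every a and b primitive with positive leading entry and the scale carried by c; CP decompositions are not unique, and this one is verified by expanding entrywise), so rank(T) ≤ 3.
These bounds meet, so rank(T) = 3.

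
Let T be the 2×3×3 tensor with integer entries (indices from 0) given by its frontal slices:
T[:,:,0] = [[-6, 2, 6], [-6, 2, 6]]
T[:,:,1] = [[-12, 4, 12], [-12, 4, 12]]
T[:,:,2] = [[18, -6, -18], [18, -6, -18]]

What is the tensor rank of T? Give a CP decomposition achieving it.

Lower bound: T ≠ 0 (e.g. T[0,0,0] = -6), so rank(T) ≥ 1.
Upper bound: if T = a ⊗ b ⊗ c then every fibre of T is a multiple of the corresponding factor, so read the factors off the fibres through the nonzero entry T[0,0,0] = -6.
The mode-1 fibre T[:,0,0] = [-6, -6] gives a = [1, 1] (primitive direction); the mode-2 fibre T[0,:,0] = [-6, 2, 6] gives b = [3, -1, -3]; then c[k] = T[0,0,k] / (a[0]·b[0]) = [-6, -12, 18] / 3 = [-2, -4, 6].
Expanding [1, 1] ⊗ [3, -1, -3] ⊗ [-2, -4, 6] reproduces all 18 entries of T, so T = [1, 1] ⊗ [3, -1, -3] ⊗ [-2, -4, 6] and rank(T) ≤ 1.
These bounds meet, so rank(T) = 1.

rank(T) = 1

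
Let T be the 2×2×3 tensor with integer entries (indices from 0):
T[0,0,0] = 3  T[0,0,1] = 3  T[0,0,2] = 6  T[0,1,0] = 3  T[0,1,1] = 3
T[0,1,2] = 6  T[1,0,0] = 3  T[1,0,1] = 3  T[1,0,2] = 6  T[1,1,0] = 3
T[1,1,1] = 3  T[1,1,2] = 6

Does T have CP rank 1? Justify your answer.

Yes

If T = a ∘ b ∘ c then every fibre of T is a multiple of the corresponding factor, so read the factors off the fibres through the nonzero entry T[0,0,0] = 3.
The mode-1 fibre T[:,0,0] = [3, 3] gives a = [1, 1] (primitive direction); the mode-2 fibre T[0,:,0] = [3, 3] gives b = [1, 1]; then c[k] = T[0,0,k] / (a[0]·b[0]) = [3, 3, 6] / 1 = [3, 3, 6].
Expanding [1, 1] ∘ [1, 1] ∘ [3, 3, 6] reproduces all 12 entries of T, so T = [1, 1] ∘ [1, 1] ∘ [3, 3, 6] and rank(T) ≤ 1.
Equivalently every frontal slice T[:,:,k] is c[k] times the rank-1 matrix [1, 1] ∘ [1, 1]. So T has rank 1 (it is nonzero).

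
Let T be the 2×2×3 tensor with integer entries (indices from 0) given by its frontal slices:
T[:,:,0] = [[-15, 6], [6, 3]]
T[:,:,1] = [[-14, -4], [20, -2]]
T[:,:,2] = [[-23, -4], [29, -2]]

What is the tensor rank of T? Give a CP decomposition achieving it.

rank(T) = 2

Lower bound: the mode-2 unfolding of T (rows indexed by j, columns by (i,k) = (0,0), (0,1), (0,2), (1,0), (1,1), (1,2)) is [[-15, -14, -23, 6, 20, 29], [6, -4, -4, 3, -2, -2]].
There the 2×2 minor on rows j ∈ {0, 1}, columns (i,k) ∈ {(0,0), (0,1)} is det [[-15, -14], [6, -4]] = 144 ≠ 0, so this unfolding has rank ≥ 2; CP rank is at least every unfolding rank, so rank(T) ≥ 2. (This is only a lower bound: in general the CP rank may exceed every unfolding rank, so we still need to exhibit 2 rank-1 terms summing to T.)
Upper bound — finding two terms. Write S_k = T[:,:,k] for the frontal slices: S₀ = [[-15, 6], [6, 3]], S₁ = [[-14, -4], [20, -2]], S₂ = [[-23, -4], [29, -2]].
If T = a₁ ⊗ b₁ ⊗ c₁ + a₂ ⊗ b₂ ⊗ c₂ then each S_k = c₁[k]·a₁b₁ᵀ + c₂[k]·a₂b₂ᵀ. S₀ and S₁ are linearly independent, so a₁b₁ᵀ and a₂b₂ᵀ must span the same plane of matrices: they are the rank-1 matrices of the form x·S₀ + y·S₁.
det(x·S₀ + y·S₁) is −81·x² − 108·xy + 108·y² = (-27)·(3·x − 2·y)(x + 2·y), vanishing at (x:y) = (2:3) and (2:-1).
M₁ = 2·S₀ + 3·S₁ = [[-72, 0], [72, 0]] = (-72)·(1, -1)(1, 0)ᵀ and M₂ = 2·S₀ − S₁ = [[-16, 16], [-8, 8]] = (-8)·(2, 1)(1, -1)ᵀ, so take a₁ = (1, -1), b₁ = (1, 0), a₂ = (2, 1), b₂ = (1, -1).
Each slice is an integer combination of E₁ = a₁b₁ᵀ and E₂ = a₂b₂ᵀ: S₀ = −9·E₁ − 3·E₂, S₁ = −18·E₁ + 2·E₂, S₂ = −27·E₁ + 2·E₂; reading off coefficients, c₁ = (-9, -18, -27) and c₂ = (-3, 2, 2).
Hence T = (1, -1) ⊗ (1, 0) ⊗ (-9, -18, -27) + (2, 1) ⊗ (1, -1) ⊗ (-3, 2, 2), so rank(T) ≤ 2.
These bounds meet, so rank(T) = 2.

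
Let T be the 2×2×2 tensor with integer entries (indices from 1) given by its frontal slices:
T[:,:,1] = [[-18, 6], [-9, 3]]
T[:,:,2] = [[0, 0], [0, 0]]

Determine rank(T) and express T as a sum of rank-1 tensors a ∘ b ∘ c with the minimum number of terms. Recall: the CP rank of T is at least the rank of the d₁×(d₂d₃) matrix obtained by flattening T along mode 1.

rank(T) = 1

Lower bound: T ≠ 0 (e.g. T[1,1,1] = -18), so rank(T) ≥ 1.
Upper bound: if T = a ∘ b ∘ c then every fibre of T is a multiple of the corresponding factor, so read the factors off the fibres through the nonzero entry T[1,1,1] = -18.
The mode-1 fibre T[:,1,1] = [-18, -9] gives a = [2, 1] (primitive direction); the mode-2 fibre T[1,:,1] = [-18, 6] gives b = [3, -1]; then c[k] = T[1,1,k] / (a[1]·b[1]) = [-18, 0] / 6 = [-3, 0].
Expanding [2, 1] ∘ [3, -1] ∘ [-3, 0] reproduces all 8 entries of T, so T = [2, 1] ∘ [3, -1] ∘ [-3, 0] and rank(T) ≤ 1.
These bounds meet, so rank(T) = 1.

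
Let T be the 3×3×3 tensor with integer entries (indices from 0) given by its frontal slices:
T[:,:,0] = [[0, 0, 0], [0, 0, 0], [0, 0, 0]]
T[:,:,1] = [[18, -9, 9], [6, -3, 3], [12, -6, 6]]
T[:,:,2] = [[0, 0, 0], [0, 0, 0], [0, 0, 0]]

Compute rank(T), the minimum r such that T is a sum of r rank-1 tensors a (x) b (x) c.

1

Lower bound: T ≠ 0 (e.g. T[0,0,1] = 18), so rank(T) ≥ 1.
Upper bound: the mode-1 fibre T[:,0,1] = [18, 6, 12] gives a = [3, 1, 2] (primitive direction); the mode-2 fibre T[0,:,1] = [18, -9, 9] gives b = [2, -1, 1]; then c[k] = T[0,0,k] / (a[0]·b[0]) = [0, 18, 0] / 6 = [0, 3, 0].
Expanding [3, 1, 2] (x) [2, -1, 1] (x) [0, 3, 0] reproduces all 27 entries of T, so T = [3, 1, 2] (x) [2, -1, 1] (x) [0, 3, 0] and rank(T) ≤ 1.
These bounds meet, so rank(T) = 1.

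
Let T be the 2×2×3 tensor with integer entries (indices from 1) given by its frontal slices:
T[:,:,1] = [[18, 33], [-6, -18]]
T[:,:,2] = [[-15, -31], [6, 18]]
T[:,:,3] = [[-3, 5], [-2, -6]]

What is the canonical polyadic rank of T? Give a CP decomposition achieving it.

rank(T) = 2

Lower bound: the mode-3 unfolding of T (rows indexed by k, columns by (i,j) = (1,1), (1,2), (2,1), (2,2)) is [[18, 33, -6, -18], [-15, -31, 6, 18], [-3, 5, -2, -6]].
There the 2×2 minor on rows k ∈ {1, 2}, columns (i,j) ∈ {(1,1), (1,2)} is det [[18, 33], [-15, -31]] = -63 ≠ 0, so this unfolding has rank ≥ 2; CP rank is at least every unfolding rank, so rank(T) ≥ 2. (Unfolding ranks only ever bound the CP rank from below — rank(T) can be strictly larger than all of them — so the matching upper bound has to come from an explicit 2-term decomposition.)
Upper bound — finding two terms. Write S_k = T[:,:,k] for the frontal slices: S₁ = [[18, 33], [-6, -18]], S₂ = [[-15, -31], [6, 18]], S₃ = [[-3, 5], [-2, -6]].
If T = a₁ ⊗ b₁ ⊗ c₁ + a₂ ⊗ b₂ ⊗ c₂ then each S_k = c₁[k]·a₁b₁ᵀ + c₂[k]·a₂b₂ᵀ. S₁ and S₂ are linearly independent, so a₁b₁ᵀ and a₂b₂ᵀ must span the same plane of matrices: they are the rank-1 matrices of the form x·S₁ + y·S₂.
det(x·S₁ + y·S₂) is −126·x² + 210·xy − 84·y² = (-42)·(3·x − 2·y)(x − y), vanishing at (x:y) = (2:3) and (1:1).
M₁ = 2·S₁ + 3·S₂ = [[-9, -27], [6, 18]] = (-3)·[3, -2][1, 3]ᵀ and M₂ = S₁ + S₂ = [[3, 2], [0, 0]] = [1, 0][3, 2]ᵀ, so take a₁ = [3, -2], b₁ = [1, 3], a₂ = [1, 0], b₂ = [3, 2].
Each slice is an integer combination of E₁ = a₁b₁ᵀ and E₂ = a₂b₂ᵀ: S₁ = 3·E₁ + 3·E₂, S₂ = −3·E₁ − 2·E₂, S₃ = E₁ − 2·E₂; reading off coefficients, c₁ = [3, -3, 1] and c₂ = [3, -2, -2].
Hence T = [3, -2] ⊗ [1, 3] ⊗ [3, -3, 1] + [1, 0] ⊗ [3, 2] ⊗ [3, -2, -2], so rank(T) ≤ 2.
These bounds meet, so rank(T) = 2.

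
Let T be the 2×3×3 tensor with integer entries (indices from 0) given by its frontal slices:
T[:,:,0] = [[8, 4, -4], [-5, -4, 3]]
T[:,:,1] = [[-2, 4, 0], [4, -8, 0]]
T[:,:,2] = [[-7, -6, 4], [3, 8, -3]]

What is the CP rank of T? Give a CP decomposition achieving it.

Lower bound: the mode-2 unfolding of T (rows indexed by j, columns by (i,k) = (0,0), (0,1), (0,2), (1,0), (1,1), (1,2)) is [[8, -2, -7, -5, 4, 3], [4, 4, -6, -4, -8, 8], [-4, 0, 4, 3, 0, -3]].
There the 3×3 minor on rows j ∈ {0, 1, 2}, columns (i,k) ∈ {(0,0), (0,1), (1,0)} is det [[8, -2, -5], [4, 4, -4], [-4, 0, 3]] = 8 ≠ 0, so this unfolding has rank ≥ 3; CP rank is at least every unfolding rank, so rank(T) ≥ 3. (Flattening ranks never certify an upper bound on CP rank; for that we must actually write T with 3 rank-1 terms.)
Upper bound: T is a sum of 3 rank-1 terms, T = (0, 1) ⊗ (1, 2, -1) ⊗ (-1, 0, 1) + (1, -2) ⊗ (1, -2, 0) ⊗ (0, -2, 1) + (2, -1) ⊗ (2, 1, -1) ⊗ (2, 0, -2) (written with every a and b primitive with positive leading entry and the scale carried by c; CP decompositions are not unique, and this one is verified by expanding entrywise), so rank(T) ≤ 3.
These bounds meet, so rank(T) = 3.

rank(T) = 3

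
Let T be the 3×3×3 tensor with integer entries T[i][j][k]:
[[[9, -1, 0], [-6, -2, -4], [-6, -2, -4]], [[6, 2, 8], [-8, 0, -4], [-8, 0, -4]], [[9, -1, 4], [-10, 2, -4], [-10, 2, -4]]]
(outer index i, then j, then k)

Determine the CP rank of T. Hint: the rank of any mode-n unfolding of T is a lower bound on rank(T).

Lower bound: the mode-1 unfolding of T (rows indexed by i, columns by (j,k) = (0,0), (0,1), (0,2), (1,0), (1,1), (1,2), (2,0), (2,1), (2,2)) is [[9, -1, 0, -6, -2, -4, -6, -2, -4], [6, 2, 8, -8, 0, -4, -8, 0, -4], [9, -1, 4, -10, 2, -4, -10, 2, -4]].
There the 3×3 minor on rows i ∈ {0, 1, 2}, columns (j,k) ∈ {(0,0), (0,1), (0,2)} is det [[9, -1, 0], [6, 2, 8], [9, -1, 4]] = 96 ≠ 0, so this unfolding has rank ≥ 3; CP rank is at least every unfolding rank, so rank(T) ≥ 3. (Flattening ranks never certify an upper bound on CP rank; for that we must actually write T with 3 rank-1 terms.)
Upper bound: T is a sum of 3 rank-1 terms, T = [1, -1, 0] ⊗ [1, 0, 0] ⊗ [2, -2, -4] + [1, 0, -1] ⊗ [1, -2, -2] ⊗ [-1, 1, 0] + [1, 1, 1] ⊗ [1, -1, -1] ⊗ [8, 0, 4] (written with every a and b primitive with positive leading entry and the scale carried by c; CP decompositions are not unique, and this one is verified by expanding entrywise), so rank(T) ≤ 3.
These bounds meet, so rank(T) = 3.

3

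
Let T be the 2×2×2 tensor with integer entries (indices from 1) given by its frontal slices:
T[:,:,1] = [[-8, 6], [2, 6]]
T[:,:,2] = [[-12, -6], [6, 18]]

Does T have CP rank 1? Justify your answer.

The mode-1 unfolding of T (rows indexed by i, columns by (j,k) = (1,1), (1,2), (2,1), (2,2)) is [[-8, -12, 6, -6], [2, 6, 6, 18]].
There the 2×2 minor on rows i ∈ {1, 2}, columns (j,k) ∈ {(1,1), (1,2)} is det [[-8, -12], [2, 6]] = -24 ≠ 0, so this unfolding has rank ≥ 2; CP rank is at least every unfolding rank, so rank(T) ≥ 2.
In particular rank(T) ≥ 2 > 1, so T is not rank-1.

No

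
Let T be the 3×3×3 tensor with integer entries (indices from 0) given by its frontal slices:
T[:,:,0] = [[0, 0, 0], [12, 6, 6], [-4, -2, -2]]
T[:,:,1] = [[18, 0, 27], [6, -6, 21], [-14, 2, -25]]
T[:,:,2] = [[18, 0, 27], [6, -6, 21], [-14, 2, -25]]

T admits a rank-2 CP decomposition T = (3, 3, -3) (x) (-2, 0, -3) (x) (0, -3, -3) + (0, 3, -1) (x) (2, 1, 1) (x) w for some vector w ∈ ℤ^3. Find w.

w = (2, -2, -2)

Subtract the known terms from T to get the rank-1 residual R = (0, 3, -1) (x) (2, 1, 1) (x) w, so R[i,j,k] = a[i]·b[j]·w[k]. Pick indices with nonzero a[1]·b[0] = (3)·(2) = 6. Only the fibre through (1,0,·) is needed: R[1,0,:] = T[1,0,:] − Σₗ aₗ[1]bₗ[0]cₗ = [12, 6, 6] − (3)·(-2)·(0, -3, -3) = [12, -12, -12]. Then w[k] = R[1,0,k] / 6 for each k, giving w = [12, -12, -12] / 6 = (2, -2, -2).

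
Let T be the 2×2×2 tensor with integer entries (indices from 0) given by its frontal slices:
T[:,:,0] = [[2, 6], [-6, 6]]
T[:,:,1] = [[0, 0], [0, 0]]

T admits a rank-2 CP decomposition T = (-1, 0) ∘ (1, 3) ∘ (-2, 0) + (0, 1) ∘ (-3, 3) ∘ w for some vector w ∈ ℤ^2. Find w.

w = (2, 0)

Subtract the known terms from T to get the rank-1 residual R = (0, 1) ∘ (-3, 3) ∘ w, so R[i,j,k] = a[i]·b[j]·w[k]. Pick indices with nonzero a[1]·b[0] = (1)·(-3) = -3. Only the fibre through (1,0,·) is needed: R[1,0,:] = T[1,0,:] − Σₗ aₗ[1]bₗ[0]cₗ = [-6, 0] − (0)·(1)·(-2, 0) = [-6, 0]. Then w[k] = R[1,0,k] / -3 for each k, giving w = [-6, 0] / -3 = (2, 0).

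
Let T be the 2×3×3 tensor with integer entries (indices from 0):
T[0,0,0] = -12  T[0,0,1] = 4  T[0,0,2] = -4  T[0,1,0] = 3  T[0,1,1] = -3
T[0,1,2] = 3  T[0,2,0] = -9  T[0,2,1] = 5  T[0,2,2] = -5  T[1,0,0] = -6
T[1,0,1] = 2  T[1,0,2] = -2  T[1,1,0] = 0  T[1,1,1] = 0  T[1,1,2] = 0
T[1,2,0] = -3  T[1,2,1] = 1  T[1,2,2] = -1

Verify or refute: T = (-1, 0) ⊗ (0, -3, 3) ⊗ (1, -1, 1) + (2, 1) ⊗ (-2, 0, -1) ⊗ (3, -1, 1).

Reconstruct entrywise from the claimed factors. For example, T[0,2,0] = -9 and Σₗ aₗ[0]bₗ[2]cₗ[0] = (-1)·(3)·(1) + (2)·(-1)·(3) = -9; checking all 18 entries, every one matches. The claim holds.

Yes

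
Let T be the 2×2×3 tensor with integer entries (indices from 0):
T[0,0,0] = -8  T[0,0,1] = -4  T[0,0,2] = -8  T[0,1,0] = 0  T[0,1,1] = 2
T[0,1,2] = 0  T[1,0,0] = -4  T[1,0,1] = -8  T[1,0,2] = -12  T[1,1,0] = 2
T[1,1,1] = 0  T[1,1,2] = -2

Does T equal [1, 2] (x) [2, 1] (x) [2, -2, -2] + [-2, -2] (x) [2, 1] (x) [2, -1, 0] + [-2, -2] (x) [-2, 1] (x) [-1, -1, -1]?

Reconstruct entrywise from the claimed factors. For example, T[0,0,1] = -4 and Σₗ aₗ[0]bₗ[0]cₗ[1] = (1)·(2)·(-2) + (-2)·(2)·(-1) + (-2)·(-2)·(-1) = -4; checking all 12 entries, every one matches. The claim holds.

Yes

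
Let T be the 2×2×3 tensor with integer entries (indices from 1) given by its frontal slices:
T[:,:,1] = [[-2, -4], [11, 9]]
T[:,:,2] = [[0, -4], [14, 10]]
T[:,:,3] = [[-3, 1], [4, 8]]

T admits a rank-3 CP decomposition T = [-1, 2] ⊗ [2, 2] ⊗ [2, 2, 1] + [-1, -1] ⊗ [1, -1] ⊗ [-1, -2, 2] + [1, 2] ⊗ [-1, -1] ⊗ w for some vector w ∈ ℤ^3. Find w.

w = [-1, -2, -1]

Subtract the known terms from T to get the rank-1 residual R = [1, 2] ⊗ [-1, -1] ⊗ w, so R[i,j,k] = a[i]·b[j]·w[k]. Pick indices with nonzero a[1]·b[1] = (1)·(-1) = -1. Only the fibre through (1,1,·) is needed: R[1,1,:] = T[1,1,:] − Σₗ aₗ[1]bₗ[1]cₗ = [-2, 0, -3] − (-1)·(2)·[2, 2, 1] − (-1)·(1)·[-1, -2, 2] = [1, 2, 1]. Then w[k] = R[1,1,k] / -1 for each k, giving w = [1, 2, 1] / -1 = [-1, -2, -1].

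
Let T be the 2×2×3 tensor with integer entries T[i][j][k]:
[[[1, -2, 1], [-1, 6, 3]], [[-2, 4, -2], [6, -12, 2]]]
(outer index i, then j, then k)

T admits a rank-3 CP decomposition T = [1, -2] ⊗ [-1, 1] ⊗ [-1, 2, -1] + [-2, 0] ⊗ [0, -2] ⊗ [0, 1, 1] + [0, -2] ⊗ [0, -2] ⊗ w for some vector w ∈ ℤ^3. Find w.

w = [1, -2, 0]

Subtract the known terms from T to get the rank-1 residual R = [0, -2] ⊗ [0, -2] ⊗ w, so R[i,j,k] = a[i]·b[j]·w[k]. Pick indices with nonzero a[1]·b[1] = (-2)·(-2) = 4. Only the fibre through (1,1,·) is needed: R[1,1,:] = T[1,1,:] − Σₗ aₗ[1]bₗ[1]cₗ = [6, -12, 2] − (-2)·(1)·[-1, 2, -1] − (0)·(-2)·[0, 1, 1] = [4, -8, 0]. Then w[k] = R[1,1,k] / 4 for each k, giving w = [4, -8, 0] / 4 = [1, -2, 0].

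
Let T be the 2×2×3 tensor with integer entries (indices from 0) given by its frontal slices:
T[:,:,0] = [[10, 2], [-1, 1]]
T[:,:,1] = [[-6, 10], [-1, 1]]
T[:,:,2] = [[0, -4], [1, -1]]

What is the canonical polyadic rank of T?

3

Lower bound: in the mode-3 unfolding of T (rows indexed by k, columns by (i,j)) the 3×3 minor on rows k ∈ {0, 1, 2}, columns (i,j) ∈ {(0,0), (0,1), (1,0)} is det [[10, 2, -1], [-6, 10, -1], [0, -4, 1]] = 48 ≠ 0, so that unfolding has rank ≥ 3 and hence rank(T) ≥ 3 (CP rank is at least every unfolding rank, though it can be larger).
Upper bound: T is a sum of 3 rank-1 terms, T = (1, 0) ⊗ (1, 1) ⊗ (4, 4, -2) + (1, 0) ⊗ (2, -1) ⊗ (4, -4, 0) + (2, 1) ⊗ (1, -1) ⊗ (-1, -1, 1) (one valid choice — decompositions are not unique — normalised so each a, b is primitive with positive first nonzero entry; check it by expanding all entries), so rank(T) ≤ 3.
These bounds meet, so rank(T) = 3.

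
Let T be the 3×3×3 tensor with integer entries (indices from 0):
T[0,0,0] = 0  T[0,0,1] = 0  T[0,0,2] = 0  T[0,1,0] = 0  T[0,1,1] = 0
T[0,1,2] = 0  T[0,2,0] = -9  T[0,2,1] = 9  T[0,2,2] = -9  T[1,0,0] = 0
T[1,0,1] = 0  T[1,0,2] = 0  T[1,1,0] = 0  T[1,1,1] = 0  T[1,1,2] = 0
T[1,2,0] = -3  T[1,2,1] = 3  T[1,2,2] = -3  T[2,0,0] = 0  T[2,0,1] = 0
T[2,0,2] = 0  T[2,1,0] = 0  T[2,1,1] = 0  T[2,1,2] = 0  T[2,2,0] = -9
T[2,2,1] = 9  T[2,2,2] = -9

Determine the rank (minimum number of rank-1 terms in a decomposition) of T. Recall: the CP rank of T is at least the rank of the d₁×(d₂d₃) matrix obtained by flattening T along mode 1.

1

Lower bound: T ≠ 0 (e.g. T[0,2,0] = -9), so rank(T) ≥ 1.
Upper bound: if T = a (x) b (x) c then every fibre of T is a multiple of the corresponding factor, so read the factors off the fibres through the nonzero entry T[0,2,0] = -9.
The mode-1 fibre T[:,2,0] = [-9, -3, -9] gives a = (3, 1, 3) (primitive direction); the mode-2 fibre T[0,:,0] = [0, 0, -9] gives b = (0, 0, 1); then c[k] = T[0,2,k] / (a[0]·b[2]) = [-9, 9, -9] / 3 = (-3, 3, -3).
Expanding (3, 1, 3) (x) (0, 0, 1) (x) (-3, 3, -3) reproduces all 27 entries of T, so T = (3, 1, 3) (x) (0, 0, 1) (x) (-3, 3, -3) and rank(T) ≤ 1.
These bounds meet, so rank(T) = 1.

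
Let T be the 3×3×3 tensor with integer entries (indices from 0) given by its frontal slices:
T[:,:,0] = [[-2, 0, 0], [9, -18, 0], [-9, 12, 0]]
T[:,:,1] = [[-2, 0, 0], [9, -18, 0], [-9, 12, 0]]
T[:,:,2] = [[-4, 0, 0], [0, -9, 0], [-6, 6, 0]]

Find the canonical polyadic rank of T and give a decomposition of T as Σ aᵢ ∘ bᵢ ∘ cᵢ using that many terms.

rank(T) = 2

Lower bound: the mode-3 unfolding of T (rows indexed by k, columns by (i,j) = (0,0), (0,1), (0,2), (1,0), (1,1), (1,2), (2,0), (2,1), (2,2)) is [[-2, 0, 0, 9, -18, 0, -9, 12, 0], [-2, 0, 0, 9, -18, 0, -9, 12, 0], [-4, 0, 0, 0, -9, 0, -6, 6, 0]].
There the 2×2 minor on rows k ∈ {0, 2}, columns (i,j) ∈ {(0,0), (1,0)} is det [[-2, 9], [-4, 0]] = 36 ≠ 0, so this unfolding has rank ≥ 2; CP rank is at least every unfolding rank, so rank(T) ≥ 2. (Flattening ranks never certify an upper bound on CP rank; for that we must actually write T with 2 rank-1 terms.)
Upper bound — finding two terms. Write S_k = T[:,:,k] for the frontal slices: S₀ = [[-2, 0, 0], [9, -18, 0], [-9, 12, 0]], S₁ = [[-2, 0, 0], [9, -18, 0], [-9, 12, 0]], S₂ = [[-4, 0, 0], [0, -9, 0], [-6, 6, 0]].
If T = a₁ ∘ b₁ ∘ c₁ + a₂ ∘ b₂ ∘ c₂ then each S_k = c₁[k]·a₁b₁ᵀ + c₂[k]·a₂b₂ᵀ. S₀ and S₂ are linearly independent, so a₁b₁ᵀ and a₂b₂ᵀ must span the same plane of matrices: they are the rank-1 matrices of the form x·S₀ + y·S₂.
The 2×2 minor of x·S₀ + y·S₂ on rows {0,1}, columns {0,1} is 36·x² + 90·xy + 36·y² = 18·(x + 2·y)(2·x + y), vanishing at (x:y) = (2:-1) and (1:-2).
M₁ = 2·S₀ − S₂ = [[0, 0, 0], [18, -27, 0], [-12, 18, 0]] = 3·[0, 3, -2][2, -3, 0]ᵀ and M₂ = S₀ − 2·S₂ = [[6, 0, 0], [9, 0, 0], [3, 0, 0]] = 3·[2, 3, 1][1, 0, 0]ᵀ, so take a₁ = [0, 3, -2], b₁ = [2, -3, 0], a₂ = [2, 3, 1], b₂ = [1, 0, 0].
Each slice is an integer combination of E₁ = a₁b₁ᵀ and E₂ = a₂b₂ᵀ: S₀ = 2·E₁ − E₂, S₁ = 2·E₁ − E₂, S₂ = E₁ − 2·E₂; reading off coefficients, c₁ = [2, 2, 1] and c₂ = [-1, -1, -2].
Hence T = [0, 3, -2] ∘ [2, -3, 0] ∘ [2, 2, 1] + [2, 3, 1] ∘ [1, 0, 0] ∘ [-1, -1, -2], so rank(T) ≤ 2.
These bounds meet, so rank(T) = 2.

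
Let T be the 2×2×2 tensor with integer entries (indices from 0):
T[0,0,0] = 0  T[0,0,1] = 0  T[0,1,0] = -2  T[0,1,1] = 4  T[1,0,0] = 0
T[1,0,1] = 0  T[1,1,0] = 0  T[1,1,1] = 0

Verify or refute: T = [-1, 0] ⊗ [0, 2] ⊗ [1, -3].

No

Reconstruct entry (0,1,1) from the claimed factors: Σₗ aₗ[0]bₗ[1]cₗ[1] = (-1)·(2)·(-3) = 6, but T[0,1,1] = 4. The claim is false.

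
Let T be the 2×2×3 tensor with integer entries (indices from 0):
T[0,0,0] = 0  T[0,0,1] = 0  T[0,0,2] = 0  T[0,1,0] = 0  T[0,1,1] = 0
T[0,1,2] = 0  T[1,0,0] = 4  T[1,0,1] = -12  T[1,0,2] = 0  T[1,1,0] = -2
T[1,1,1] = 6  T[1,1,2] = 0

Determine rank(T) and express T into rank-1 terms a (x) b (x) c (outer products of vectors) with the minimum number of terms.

rank(T) = 1

Lower bound: T ≠ 0 (e.g. T[1,0,0] = 4), so rank(T) ≥ 1.
Upper bound: if T = a (x) b (x) c then every fibre of T is a multiple of the corresponding factor, so read the factors off the fibres through the nonzero entry T[1,0,0] = 4.
The mode-1 fibre T[:,0,0] = [0, 4] gives a = [0, 1] (primitive direction); the mode-2 fibre T[1,:,0] = [4, -2] gives b = [2, -1]; then c[k] = T[1,0,k] / (a[1]·b[0]) = [4, -12, 0] / 2 = [2, -6, 0].
Expanding [0, 1] (x) [2, -1] (x) [2, -6, 0] reproduces all 12 entries of T, so T = [0, 1] (x) [2, -1] (x) [2, -6, 0] and rank(T) ≤ 1.
These bounds meet, so rank(T) = 1.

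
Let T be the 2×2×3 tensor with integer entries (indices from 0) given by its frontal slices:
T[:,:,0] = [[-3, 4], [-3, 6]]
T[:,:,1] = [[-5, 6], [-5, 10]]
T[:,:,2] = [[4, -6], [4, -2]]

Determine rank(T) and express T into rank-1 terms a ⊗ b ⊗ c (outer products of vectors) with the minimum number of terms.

Lower bound: the mode-3 unfolding of T (rows indexed by k, columns by (i,j) = (0,0), (0,1), (1,0), (1,1)) is [[-3, 4, -3, 6], [-5, 6, -5, 10], [4, -6, 4, -2]].
There the 3×3 minor on rows k ∈ {0, 1, 2}, columns (i,j) ∈ {(0,0), (0,1), (1,1)} is det [[-3, 4, 6], [-5, 6, 10], [4, -6, -2]] = 12 ≠ 0, so this unfolding has rank ≥ 3; CP rank is at least every unfolding rank, so rank(T) ≥ 3. (Flattening ranks never certify an upper bound on CP rank; for that we must actually write T with 3 rank-1 terms.)
Upper bound: T is a sum of 3 rank-1 terms, T = (0, 1) ⊗ (0, 1) ⊗ (2, 4, 4) + (1, 1) ⊗ (1, -2) ⊗ (-1, -1, 2) + (1, 1) ⊗ (1, -1) ⊗ (-2, -4, 2) (one valid choice — decompositions are not unique — normalised so each a, b is primitive with positive first nonzero entry; check it by expanding all entries), so rank(T) ≤ 3.
These bounds meet, so rank(T) = 3.

rank(T) = 3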